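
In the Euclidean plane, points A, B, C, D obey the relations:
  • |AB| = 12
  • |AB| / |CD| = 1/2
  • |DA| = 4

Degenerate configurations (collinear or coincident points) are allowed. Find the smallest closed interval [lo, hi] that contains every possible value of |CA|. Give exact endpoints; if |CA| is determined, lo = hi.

|AB| ∈ {12}
|AD| ∈ {4}
|CD| ∈ {24}
|BD| ∈ [8, 16]
|AC| ∈ [20, 28]
|BC| ∈ [8, 40]

|CA| ∈ [20, 28]  (≈ [20.0000, 28.0000])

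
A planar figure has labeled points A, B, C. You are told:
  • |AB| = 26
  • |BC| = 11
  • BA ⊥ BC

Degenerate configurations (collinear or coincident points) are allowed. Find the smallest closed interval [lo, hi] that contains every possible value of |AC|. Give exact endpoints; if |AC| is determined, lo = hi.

|AB| ∈ {26}
|BC| ∈ {11}
|AC| ∈ {√(797)}

|AC| = √(797)  (≈ 28.2312)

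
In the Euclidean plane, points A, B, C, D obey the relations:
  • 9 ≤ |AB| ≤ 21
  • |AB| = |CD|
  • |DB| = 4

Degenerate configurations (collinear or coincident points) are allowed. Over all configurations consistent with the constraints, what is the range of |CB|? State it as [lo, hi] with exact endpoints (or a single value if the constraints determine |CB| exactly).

|CB| ∈ [5, 25]  (≈ [5.0000, 25.0000])

|AB| ∈ [9, 21]
|BD| ∈ {4}
|CD| ∈ [9, 21]
|AD| ∈ [5, 25]
|BC| ∈ [5, 25]
|AC| ∈ [0, 46]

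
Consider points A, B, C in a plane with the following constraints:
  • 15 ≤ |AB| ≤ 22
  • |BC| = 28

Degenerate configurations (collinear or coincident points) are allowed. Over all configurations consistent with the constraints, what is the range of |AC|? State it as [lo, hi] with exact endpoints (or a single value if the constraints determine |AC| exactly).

|AC| ∈ [6, 50]  (≈ [6.0000, 50.0000])

|AB| ∈ [15, 22]
|BC| ∈ {28}
|AC| ∈ [6, 50]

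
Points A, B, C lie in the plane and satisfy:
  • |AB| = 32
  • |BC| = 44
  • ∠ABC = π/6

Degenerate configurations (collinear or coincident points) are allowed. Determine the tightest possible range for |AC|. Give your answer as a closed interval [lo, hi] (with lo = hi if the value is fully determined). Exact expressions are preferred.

|AC| = 4·√(185 - 88·√(3))  (≈ 22.8314)

|AB| ∈ {32}
|BC| ∈ {44}
|AC| ∈ {4·√(185 - 88·√(3))}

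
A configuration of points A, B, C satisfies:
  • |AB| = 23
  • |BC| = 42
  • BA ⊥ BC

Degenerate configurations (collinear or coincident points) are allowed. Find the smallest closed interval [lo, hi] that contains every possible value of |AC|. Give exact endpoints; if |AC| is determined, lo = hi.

|AB| ∈ {23}
|BC| ∈ {42}
|AC| ∈ {√(2293)}

|AC| = √(2293)  (≈ 47.8853)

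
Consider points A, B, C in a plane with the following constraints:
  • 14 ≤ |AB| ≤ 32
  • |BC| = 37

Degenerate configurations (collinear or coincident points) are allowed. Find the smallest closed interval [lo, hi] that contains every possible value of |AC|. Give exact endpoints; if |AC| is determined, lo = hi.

|AB| ∈ [14, 32]
|BC| ∈ {37}
|AC| ∈ [5, 69]

|AC| ∈ [5, 69]  (≈ [5.0000, 69.0000])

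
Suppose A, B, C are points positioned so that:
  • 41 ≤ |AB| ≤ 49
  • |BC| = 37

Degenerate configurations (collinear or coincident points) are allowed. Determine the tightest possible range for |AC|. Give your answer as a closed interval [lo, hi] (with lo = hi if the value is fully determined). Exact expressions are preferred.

|AC| ∈ [4, 86]  (≈ [4.0000, 86.0000])

|AB| ∈ [41, 49]
|BC| ∈ {37}
|AC| ∈ [4, 86]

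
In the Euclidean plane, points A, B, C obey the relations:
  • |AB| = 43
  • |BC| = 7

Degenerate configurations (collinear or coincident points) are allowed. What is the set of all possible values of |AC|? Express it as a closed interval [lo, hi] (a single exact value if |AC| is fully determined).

|AB| ∈ {43}
|BC| ∈ {7}
|AC| ∈ [36, 50]

|AC| ∈ [36, 50]  (≈ [36.0000, 50.0000])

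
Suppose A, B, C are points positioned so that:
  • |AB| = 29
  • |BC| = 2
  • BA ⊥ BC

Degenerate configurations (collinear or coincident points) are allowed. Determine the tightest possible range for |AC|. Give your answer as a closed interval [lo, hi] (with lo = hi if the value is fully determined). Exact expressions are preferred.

|AB| ∈ {29}
|BC| ∈ {2}
|AC| ∈ {13·√(5)}

|AC| = 13·√(5)  (≈ 29.0689)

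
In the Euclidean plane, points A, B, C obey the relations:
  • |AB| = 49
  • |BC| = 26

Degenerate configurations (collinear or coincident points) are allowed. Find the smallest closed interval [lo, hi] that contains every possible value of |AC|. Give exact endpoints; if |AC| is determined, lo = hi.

|AC| ∈ [23, 75]  (≈ [23.0000, 75.0000])

|AB| ∈ {49}
|BC| ∈ {26}
|AC| ∈ [23, 75]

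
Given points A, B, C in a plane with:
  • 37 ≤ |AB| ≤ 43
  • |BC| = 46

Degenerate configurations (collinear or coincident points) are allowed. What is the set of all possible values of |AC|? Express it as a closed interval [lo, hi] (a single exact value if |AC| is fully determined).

|AB| ∈ [37, 43]
|BC| ∈ {46}
|AC| ∈ [3, 89]

|AC| ∈ [3, 89]  (≈ [3.0000, 89.0000])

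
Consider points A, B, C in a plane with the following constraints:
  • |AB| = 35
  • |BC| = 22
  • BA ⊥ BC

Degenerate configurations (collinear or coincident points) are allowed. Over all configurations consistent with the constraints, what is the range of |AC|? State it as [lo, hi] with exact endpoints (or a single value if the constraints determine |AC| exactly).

|AC| = √(1709)  (≈ 41.3401)

|AB| ∈ {35}
|BC| ∈ {22}
|AC| ∈ {√(1709)}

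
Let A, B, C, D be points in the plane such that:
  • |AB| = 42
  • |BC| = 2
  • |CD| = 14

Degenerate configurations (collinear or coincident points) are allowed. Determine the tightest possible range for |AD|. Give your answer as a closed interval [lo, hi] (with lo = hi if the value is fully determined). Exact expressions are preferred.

|AB| ∈ {42}
|BC| ∈ {2}
|CD| ∈ {14}
|AC| ∈ [40, 44]
|BD| ∈ [12, 16]
|AD| ∈ [26, 58]

|AD| ∈ [26, 58]  (≈ [26.0000, 58.0000])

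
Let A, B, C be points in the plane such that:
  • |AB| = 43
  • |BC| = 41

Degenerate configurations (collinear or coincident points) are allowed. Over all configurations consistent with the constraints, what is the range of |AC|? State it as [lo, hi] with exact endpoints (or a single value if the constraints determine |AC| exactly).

|AB| ∈ {43}
|BC| ∈ {41}
|AC| ∈ [2, 84]

|AC| ∈ [2, 84]  (≈ [2.0000, 84.0000])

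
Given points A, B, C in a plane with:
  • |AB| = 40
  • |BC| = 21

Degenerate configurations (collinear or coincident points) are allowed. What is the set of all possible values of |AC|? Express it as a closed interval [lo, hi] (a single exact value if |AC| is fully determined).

|AC| ∈ [19, 61]  (≈ [19.0000, 61.0000])

|AB| ∈ {40}
|BC| ∈ {21}
|AC| ∈ [19, 61]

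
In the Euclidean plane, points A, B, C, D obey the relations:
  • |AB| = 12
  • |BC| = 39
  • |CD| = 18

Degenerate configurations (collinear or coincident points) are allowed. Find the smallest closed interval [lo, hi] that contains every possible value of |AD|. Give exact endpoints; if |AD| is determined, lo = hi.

|AD| ∈ [9, 69]  (≈ [9.0000, 69.0000])

|AB| ∈ {12}
|BC| ∈ {39}
|CD| ∈ {18}
|AC| ∈ [27, 51]
|BD| ∈ [21, 57]
|AD| ∈ [9, 69]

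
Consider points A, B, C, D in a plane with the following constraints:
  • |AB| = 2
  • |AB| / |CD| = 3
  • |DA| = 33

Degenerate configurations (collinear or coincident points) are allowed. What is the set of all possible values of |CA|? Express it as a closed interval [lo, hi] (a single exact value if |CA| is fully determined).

|CA| ∈ [97/3, 101/3]  (≈ [32.3333, 33.6667])

|AB| ∈ {2}
|AD| ∈ {33}
|CD| ∈ {2/3}
|BD| ∈ [31, 35]
|AC| ∈ [97/3, 101/3]
|BC| ∈ [91/3, 107/3]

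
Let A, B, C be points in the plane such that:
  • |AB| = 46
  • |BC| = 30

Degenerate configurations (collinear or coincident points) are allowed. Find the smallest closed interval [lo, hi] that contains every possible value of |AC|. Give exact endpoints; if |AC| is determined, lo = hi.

|AC| ∈ [16, 76]  (≈ [16.0000, 76.0000])

|AB| ∈ {46}
|BC| ∈ {30}
|AC| ∈ [16, 76]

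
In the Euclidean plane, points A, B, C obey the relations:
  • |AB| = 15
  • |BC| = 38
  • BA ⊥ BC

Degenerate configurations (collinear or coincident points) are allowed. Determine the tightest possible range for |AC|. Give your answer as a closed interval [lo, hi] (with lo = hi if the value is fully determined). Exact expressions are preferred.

|AC| = √(1669)  (≈ 40.8534)

|AB| ∈ {15}
|BC| ∈ {38}
|AC| ∈ {√(1669)}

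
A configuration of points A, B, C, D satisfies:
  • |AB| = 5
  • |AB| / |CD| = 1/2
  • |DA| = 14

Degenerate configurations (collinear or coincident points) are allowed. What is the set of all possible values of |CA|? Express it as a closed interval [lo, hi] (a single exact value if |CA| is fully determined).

|CA| ∈ [4, 24]  (≈ [4.0000, 24.0000])

|AB| ∈ {5}
|AD| ∈ {14}
|CD| ∈ {10}
|BD| ∈ [9, 19]
|AC| ∈ [4, 24]
|BC| ∈ [0, 29]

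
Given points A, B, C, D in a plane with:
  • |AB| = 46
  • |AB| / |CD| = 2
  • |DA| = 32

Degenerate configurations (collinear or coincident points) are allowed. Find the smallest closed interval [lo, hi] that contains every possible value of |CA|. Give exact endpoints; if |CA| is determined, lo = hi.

|CA| ∈ [9, 55]  (≈ [9.0000, 55.0000])

|AB| ∈ {46}
|AD| ∈ {32}
|CD| ∈ {23}
|BD| ∈ [14, 78]
|AC| ∈ [9, 55]
|BC| ∈ [0, 101]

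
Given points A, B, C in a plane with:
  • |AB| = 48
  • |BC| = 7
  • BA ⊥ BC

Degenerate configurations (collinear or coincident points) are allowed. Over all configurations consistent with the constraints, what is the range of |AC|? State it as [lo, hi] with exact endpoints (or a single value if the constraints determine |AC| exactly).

|AB| ∈ {48}
|BC| ∈ {7}
|AC| ∈ {√(2353)}

|AC| = √(2353)  (≈ 48.5077)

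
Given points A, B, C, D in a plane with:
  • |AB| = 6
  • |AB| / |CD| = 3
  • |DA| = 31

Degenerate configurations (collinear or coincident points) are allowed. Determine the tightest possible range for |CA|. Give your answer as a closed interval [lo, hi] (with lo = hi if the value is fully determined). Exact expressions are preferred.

|AB| ∈ {6}
|AD| ∈ {31}
|CD| ∈ {2}
|BD| ∈ [25, 37]
|AC| ∈ [29, 33]
|BC| ∈ [23, 39]

|CA| ∈ [29, 33]  (≈ [29.0000, 33.0000])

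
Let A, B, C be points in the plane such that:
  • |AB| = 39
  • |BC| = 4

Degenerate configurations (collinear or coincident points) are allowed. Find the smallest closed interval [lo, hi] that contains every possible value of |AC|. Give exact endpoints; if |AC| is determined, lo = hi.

|AC| ∈ [35, 43]  (≈ [35.0000, 43.0000])

|AB| ∈ {39}
|BC| ∈ {4}
|AC| ∈ [35, 43]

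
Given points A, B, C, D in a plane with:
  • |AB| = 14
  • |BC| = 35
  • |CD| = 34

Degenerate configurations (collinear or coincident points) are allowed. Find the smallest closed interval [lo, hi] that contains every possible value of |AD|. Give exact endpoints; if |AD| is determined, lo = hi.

|AB| ∈ {14}
|BC| ∈ {35}
|CD| ∈ {34}
|AC| ∈ [21, 49]
|BD| ∈ [1, 69]
|AD| ∈ [0, 83]

|AD| ∈ [0, 83]  (≈ [0.0000, 83.0000])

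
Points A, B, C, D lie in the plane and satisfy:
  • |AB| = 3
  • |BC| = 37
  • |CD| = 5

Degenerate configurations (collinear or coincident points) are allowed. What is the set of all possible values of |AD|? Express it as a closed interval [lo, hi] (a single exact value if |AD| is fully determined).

|AB| ∈ {3}
|BC| ∈ {37}
|CD| ∈ {5}
|AC| ∈ [34, 40]
|BD| ∈ [32, 42]
|AD| ∈ [29, 45]

|AD| ∈ [29, 45]  (≈ [29.0000, 45.0000])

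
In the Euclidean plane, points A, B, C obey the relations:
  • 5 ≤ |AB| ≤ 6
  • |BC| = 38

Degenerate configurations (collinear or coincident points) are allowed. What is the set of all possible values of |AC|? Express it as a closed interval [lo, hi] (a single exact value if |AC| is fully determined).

|AC| ∈ [32, 44]  (≈ [32.0000, 44.0000])

|AB| ∈ [5, 6]
|BC| ∈ {38}
|AC| ∈ [32, 44]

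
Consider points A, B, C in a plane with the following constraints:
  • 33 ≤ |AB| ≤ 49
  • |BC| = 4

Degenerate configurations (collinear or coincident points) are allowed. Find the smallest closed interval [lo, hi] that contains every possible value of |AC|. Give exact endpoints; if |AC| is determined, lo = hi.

|AB| ∈ [33, 49]
|BC| ∈ {4}
|AC| ∈ [29, 53]

|AC| ∈ [29, 53]  (≈ [29.0000, 53.0000])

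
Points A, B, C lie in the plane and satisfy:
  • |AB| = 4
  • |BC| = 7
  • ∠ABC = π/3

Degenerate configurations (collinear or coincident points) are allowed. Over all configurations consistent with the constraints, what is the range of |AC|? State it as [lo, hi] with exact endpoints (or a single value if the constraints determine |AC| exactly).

|AB| ∈ {4}
|BC| ∈ {7}
|AC| ∈ {√(37)}

|AC| = √(37)  (≈ 6.0828)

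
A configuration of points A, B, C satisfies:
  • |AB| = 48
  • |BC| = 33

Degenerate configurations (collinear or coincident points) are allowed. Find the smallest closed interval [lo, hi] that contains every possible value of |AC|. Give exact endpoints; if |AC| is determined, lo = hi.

|AB| ∈ {48}
|BC| ∈ {33}
|AC| ∈ [15, 81]

|AC| ∈ [15, 81]  (≈ [15.0000, 81.0000])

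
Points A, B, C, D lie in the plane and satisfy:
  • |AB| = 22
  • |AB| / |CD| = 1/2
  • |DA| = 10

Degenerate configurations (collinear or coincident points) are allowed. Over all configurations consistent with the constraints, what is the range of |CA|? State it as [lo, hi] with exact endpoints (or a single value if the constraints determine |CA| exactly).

|AB| ∈ {22}
|AD| ∈ {10}
|CD| ∈ {44}
|BD| ∈ [12, 32]
|AC| ∈ [34, 54]
|BC| ∈ [12, 76]

|CA| ∈ [34, 54]  (≈ [34.0000, 54.0000])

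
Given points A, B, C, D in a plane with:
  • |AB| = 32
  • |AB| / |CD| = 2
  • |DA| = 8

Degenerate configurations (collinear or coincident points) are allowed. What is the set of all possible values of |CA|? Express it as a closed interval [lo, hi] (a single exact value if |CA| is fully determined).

|AB| ∈ {32}
|AD| ∈ {8}
|CD| ∈ {16}
|BD| ∈ [24, 40]
|AC| ∈ [8, 24]
|BC| ∈ [8, 56]

|CA| ∈ [8, 24]  (≈ [8.0000, 24.0000])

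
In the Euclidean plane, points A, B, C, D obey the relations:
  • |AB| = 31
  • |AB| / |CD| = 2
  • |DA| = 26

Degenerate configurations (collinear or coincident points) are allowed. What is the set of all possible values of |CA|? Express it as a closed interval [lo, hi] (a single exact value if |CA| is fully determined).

|AB| ∈ {31}
|AD| ∈ {26}
|CD| ∈ {31/2}
|BD| ∈ [5, 57]
|AC| ∈ [21/2, 83/2]
|BC| ∈ [0, 145/2]

|CA| ∈ [21/2, 83/2]  (≈ [10.5000, 41.5000])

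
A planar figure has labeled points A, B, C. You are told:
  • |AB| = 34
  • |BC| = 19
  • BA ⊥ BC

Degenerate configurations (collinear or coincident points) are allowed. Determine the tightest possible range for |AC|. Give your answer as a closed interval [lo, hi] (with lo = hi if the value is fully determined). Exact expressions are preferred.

|AC| = √(1517)  (≈ 38.9487)

|AB| ∈ {34}
|BC| ∈ {19}
|AC| ∈ {√(1517)}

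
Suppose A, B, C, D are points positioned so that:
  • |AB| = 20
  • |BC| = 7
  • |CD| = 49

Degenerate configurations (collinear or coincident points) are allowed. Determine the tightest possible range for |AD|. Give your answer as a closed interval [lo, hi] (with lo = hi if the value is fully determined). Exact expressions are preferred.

|AD| ∈ [22, 76]  (≈ [22.0000, 76.0000])

|AB| ∈ {20}
|BC| ∈ {7}
|CD| ∈ {49}
|AC| ∈ [13, 27]
|BD| ∈ [42, 56]
|AD| ∈ [22, 76]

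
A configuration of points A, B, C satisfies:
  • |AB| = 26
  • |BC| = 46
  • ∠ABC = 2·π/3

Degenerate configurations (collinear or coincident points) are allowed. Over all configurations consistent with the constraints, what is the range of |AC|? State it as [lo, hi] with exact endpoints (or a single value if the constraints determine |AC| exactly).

|AB| ∈ {26}
|BC| ∈ {46}
|AC| ∈ {2·√(997)}

|AC| = 2·√(997)  (≈ 63.1506)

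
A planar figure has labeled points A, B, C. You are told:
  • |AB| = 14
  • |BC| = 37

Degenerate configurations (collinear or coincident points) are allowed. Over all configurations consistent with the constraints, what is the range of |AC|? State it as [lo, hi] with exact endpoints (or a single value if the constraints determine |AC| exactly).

|AC| ∈ [23, 51]  (≈ [23.0000, 51.0000])

|AB| ∈ {14}
|BC| ∈ {37}
|AC| ∈ [23, 51]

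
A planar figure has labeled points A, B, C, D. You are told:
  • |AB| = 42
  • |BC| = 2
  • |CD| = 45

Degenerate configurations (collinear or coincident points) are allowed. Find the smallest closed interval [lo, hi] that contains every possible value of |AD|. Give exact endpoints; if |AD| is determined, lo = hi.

|AB| ∈ {42}
|BC| ∈ {2}
|CD| ∈ {45}
|AC| ∈ [40, 44]
|BD| ∈ [43, 47]
|AD| ∈ [1, 89]

|AD| ∈ [1, 89]  (≈ [1.0000, 89.0000])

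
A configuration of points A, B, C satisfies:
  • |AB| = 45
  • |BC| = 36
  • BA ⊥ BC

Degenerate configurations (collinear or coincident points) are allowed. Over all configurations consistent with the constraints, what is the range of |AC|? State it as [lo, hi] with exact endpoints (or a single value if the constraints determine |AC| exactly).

|AC| = 9·√(41)  (≈ 57.6281)

|AB| ∈ {45}
|BC| ∈ {36}
|AC| ∈ {9·√(41)}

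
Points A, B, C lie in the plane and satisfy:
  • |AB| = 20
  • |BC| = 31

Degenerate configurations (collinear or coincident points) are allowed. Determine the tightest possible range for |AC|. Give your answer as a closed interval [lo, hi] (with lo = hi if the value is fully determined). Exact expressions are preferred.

|AB| ∈ {20}
|BC| ∈ {31}
|AC| ∈ [11, 51]

|AC| ∈ [11, 51]  (≈ [11.0000, 51.0000])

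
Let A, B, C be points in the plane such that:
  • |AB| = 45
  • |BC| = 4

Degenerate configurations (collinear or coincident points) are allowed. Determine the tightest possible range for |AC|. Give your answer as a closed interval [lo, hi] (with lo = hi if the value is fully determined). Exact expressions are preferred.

|AB| ∈ {45}
|BC| ∈ {4}
|AC| ∈ [41, 49]

|AC| ∈ [41, 49]  (≈ [41.0000, 49.0000])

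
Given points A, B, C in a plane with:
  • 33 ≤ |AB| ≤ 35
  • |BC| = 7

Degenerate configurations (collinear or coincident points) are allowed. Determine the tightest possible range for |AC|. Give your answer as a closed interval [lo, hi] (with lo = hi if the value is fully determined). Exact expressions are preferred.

|AC| ∈ [26, 42]  (≈ [26.0000, 42.0000])

|AB| ∈ [33, 35]
|BC| ∈ {7}
|AC| ∈ [26, 42]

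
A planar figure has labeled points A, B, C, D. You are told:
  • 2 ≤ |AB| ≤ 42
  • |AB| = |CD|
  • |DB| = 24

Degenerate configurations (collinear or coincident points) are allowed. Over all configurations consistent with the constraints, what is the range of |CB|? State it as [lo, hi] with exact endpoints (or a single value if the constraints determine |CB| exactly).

|AB| ∈ [2, 42]
|BD| ∈ {24}
|CD| ∈ [2, 42]
|AD| ∈ [0, 66]
|BC| ∈ [0, 66]
|AC| ∈ [0, 108]

|CB| ∈ [0, 66]  (≈ [0.0000, 66.0000])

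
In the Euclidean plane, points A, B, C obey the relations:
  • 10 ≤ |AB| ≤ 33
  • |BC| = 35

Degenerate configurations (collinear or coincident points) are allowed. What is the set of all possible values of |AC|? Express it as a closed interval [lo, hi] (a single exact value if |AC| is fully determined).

|AB| ∈ [10, 33]
|BC| ∈ {35}
|AC| ∈ [2, 68]

|AC| ∈ [2, 68]  (≈ [2.0000, 68.0000])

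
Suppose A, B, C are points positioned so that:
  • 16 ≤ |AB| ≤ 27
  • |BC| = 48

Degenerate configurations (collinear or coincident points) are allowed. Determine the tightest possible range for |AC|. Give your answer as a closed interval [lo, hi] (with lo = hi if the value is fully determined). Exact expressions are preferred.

|AC| ∈ [21, 75]  (≈ [21.0000, 75.0000])

|AB| ∈ [16, 27]
|BC| ∈ {48}
|AC| ∈ [21, 75]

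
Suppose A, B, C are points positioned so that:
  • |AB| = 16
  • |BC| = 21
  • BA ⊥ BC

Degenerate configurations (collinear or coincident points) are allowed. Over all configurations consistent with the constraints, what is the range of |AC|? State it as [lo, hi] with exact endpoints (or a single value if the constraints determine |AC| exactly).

|AB| ∈ {16}
|BC| ∈ {21}
|AC| ∈ {√(697)}

|AC| = √(697)  (≈ 26.4008)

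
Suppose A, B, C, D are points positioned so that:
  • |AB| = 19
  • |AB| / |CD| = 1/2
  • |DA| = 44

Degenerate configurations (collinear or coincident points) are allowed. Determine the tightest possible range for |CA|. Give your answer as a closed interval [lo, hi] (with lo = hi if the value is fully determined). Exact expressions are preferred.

|AB| ∈ {19}
|AD| ∈ {44}
|CD| ∈ {38}
|BD| ∈ [25, 63]
|AC| ∈ [6, 82]
|BC| ∈ [0, 101]

|CA| ∈ [6, 82]  (≈ [6.0000, 82.0000])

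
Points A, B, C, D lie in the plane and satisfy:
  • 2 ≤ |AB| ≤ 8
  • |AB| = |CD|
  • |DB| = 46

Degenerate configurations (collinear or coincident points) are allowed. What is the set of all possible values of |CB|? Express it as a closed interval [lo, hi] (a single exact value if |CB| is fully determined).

|CB| ∈ [38, 54]  (≈ [38.0000, 54.0000])

|AB| ∈ [2, 8]
|BD| ∈ {46}
|CD| ∈ [2, 8]
|AD| ∈ [38, 54]
|BC| ∈ [38, 54]
|AC| ∈ [30, 62]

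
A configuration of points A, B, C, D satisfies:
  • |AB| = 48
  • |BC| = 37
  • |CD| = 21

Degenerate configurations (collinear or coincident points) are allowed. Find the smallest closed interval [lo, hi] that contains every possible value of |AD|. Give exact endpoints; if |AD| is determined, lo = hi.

|AB| ∈ {48}
|BC| ∈ {37}
|CD| ∈ {21}
|AC| ∈ [11, 85]
|BD| ∈ [16, 58]
|AD| ∈ [0, 106]

|AD| ∈ [0, 106]  (≈ [0.0000, 106.0000])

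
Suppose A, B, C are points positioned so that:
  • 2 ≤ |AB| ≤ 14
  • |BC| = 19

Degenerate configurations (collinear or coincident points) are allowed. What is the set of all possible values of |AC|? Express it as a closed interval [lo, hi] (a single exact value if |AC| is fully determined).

|AC| ∈ [5, 33]  (≈ [5.0000, 33.0000])

|AB| ∈ [2, 14]
|BC| ∈ {19}
|AC| ∈ [5, 33]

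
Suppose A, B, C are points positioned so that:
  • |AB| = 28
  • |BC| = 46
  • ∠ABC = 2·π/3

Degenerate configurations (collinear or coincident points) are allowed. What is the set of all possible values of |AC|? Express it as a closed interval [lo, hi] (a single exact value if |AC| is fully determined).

|AC| = 2·√(1047)  (≈ 64.7148)

|AB| ∈ {28}
|BC| ∈ {46}
|AC| ∈ {2·√(1047)}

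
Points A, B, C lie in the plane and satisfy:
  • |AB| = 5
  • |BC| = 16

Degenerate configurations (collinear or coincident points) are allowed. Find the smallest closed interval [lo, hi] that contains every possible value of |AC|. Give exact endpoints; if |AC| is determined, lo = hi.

|AB| ∈ {5}
|BC| ∈ {16}
|AC| ∈ [11, 21]

|AC| ∈ [11, 21]  (≈ [11.0000, 21.0000])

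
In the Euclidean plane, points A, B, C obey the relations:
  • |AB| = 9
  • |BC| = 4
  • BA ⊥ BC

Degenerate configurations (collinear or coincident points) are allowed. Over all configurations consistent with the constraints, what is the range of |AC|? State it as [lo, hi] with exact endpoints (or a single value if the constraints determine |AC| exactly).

|AB| ∈ {9}
|BC| ∈ {4}
|AC| ∈ {√(97)}

|AC| = √(97)  (≈ 9.8489)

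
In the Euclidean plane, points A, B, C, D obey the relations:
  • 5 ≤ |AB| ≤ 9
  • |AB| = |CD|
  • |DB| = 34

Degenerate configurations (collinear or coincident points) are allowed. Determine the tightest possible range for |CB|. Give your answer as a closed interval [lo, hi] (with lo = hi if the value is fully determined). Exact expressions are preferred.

|AB| ∈ [5, 9]
|BD| ∈ {34}
|CD| ∈ [5, 9]
|AD| ∈ [25, 43]
|BC| ∈ [25, 43]
|AC| ∈ [16, 52]

|CB| ∈ [25, 43]  (≈ [25.0000, 43.0000])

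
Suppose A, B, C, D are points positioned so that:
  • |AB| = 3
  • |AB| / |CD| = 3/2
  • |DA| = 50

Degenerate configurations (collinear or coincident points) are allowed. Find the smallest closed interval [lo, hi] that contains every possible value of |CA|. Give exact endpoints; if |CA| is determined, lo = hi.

|AB| ∈ {3}
|AD| ∈ {50}
|CD| ∈ {2}
|BD| ∈ [47, 53]
|AC| ∈ [48, 52]
|BC| ∈ [45, 55]

|CA| ∈ [48, 52]  (≈ [48.0000, 52.0000])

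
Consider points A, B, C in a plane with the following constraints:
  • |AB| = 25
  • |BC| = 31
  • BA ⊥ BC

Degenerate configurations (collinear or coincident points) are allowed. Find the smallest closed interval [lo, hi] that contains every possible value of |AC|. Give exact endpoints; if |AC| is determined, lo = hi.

|AB| ∈ {25}
|BC| ∈ {31}
|AC| ∈ {√(1586)}

|AC| = √(1586)  (≈ 39.8246)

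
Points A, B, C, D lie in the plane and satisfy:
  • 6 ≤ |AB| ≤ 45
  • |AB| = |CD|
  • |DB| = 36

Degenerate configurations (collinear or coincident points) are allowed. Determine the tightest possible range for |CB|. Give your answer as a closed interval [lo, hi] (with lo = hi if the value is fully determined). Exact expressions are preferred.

|AB| ∈ [6, 45]
|BD| ∈ {36}
|CD| ∈ [6, 45]
|AD| ∈ [0, 81]
|BC| ∈ [0, 81]
|AC| ∈ [0, 126]

|CB| ∈ [0, 81]  (≈ [0.0000, 81.0000])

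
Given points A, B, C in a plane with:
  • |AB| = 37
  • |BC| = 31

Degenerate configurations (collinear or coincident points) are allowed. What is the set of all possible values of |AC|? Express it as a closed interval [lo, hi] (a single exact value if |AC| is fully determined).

|AC| ∈ [6, 68]  (≈ [6.0000, 68.0000])

|AB| ∈ {37}
|BC| ∈ {31}
|AC| ∈ [6, 68]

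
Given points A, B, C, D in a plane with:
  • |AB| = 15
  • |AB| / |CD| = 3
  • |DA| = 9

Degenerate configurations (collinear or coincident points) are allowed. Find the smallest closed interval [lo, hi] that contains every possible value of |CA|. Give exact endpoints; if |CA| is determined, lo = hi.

|CA| ∈ [4, 14]  (≈ [4.0000, 14.0000])

|AB| ∈ {15}
|AD| ∈ {9}
|CD| ∈ {5}
|BD| ∈ [6, 24]
|AC| ∈ [4, 14]
|BC| ∈ [1, 29]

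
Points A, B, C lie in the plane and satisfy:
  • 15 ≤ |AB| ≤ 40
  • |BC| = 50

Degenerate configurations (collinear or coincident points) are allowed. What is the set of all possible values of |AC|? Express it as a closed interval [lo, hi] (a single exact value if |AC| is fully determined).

|AB| ∈ [15, 40]
|BC| ∈ {50}
|AC| ∈ [10, 90]

|AC| ∈ [10, 90]  (≈ [10.0000, 90.0000])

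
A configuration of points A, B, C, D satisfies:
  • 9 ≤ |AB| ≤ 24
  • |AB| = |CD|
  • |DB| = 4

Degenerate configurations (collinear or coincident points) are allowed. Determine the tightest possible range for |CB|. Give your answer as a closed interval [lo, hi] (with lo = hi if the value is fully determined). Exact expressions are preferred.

|CB| ∈ [5, 28]  (≈ [5.0000, 28.0000])

|AB| ∈ [9, 24]
|BD| ∈ {4}
|CD| ∈ [9, 24]
|AD| ∈ [5, 28]
|BC| ∈ [5, 28]
|AC| ∈ [0, 52]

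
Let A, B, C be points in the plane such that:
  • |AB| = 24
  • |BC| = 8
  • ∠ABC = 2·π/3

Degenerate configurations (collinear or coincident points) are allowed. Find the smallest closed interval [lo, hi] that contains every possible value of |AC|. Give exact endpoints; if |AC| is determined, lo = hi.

|AC| = 8·√(13)  (≈ 28.8444)

|AB| ∈ {24}
|BC| ∈ {8}
|AC| ∈ {8·√(13)}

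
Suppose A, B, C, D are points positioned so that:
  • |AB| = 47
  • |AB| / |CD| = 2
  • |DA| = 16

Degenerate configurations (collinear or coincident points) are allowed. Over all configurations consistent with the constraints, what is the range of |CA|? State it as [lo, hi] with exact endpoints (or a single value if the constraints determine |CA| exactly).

|AB| ∈ {47}
|AD| ∈ {16}
|CD| ∈ {47/2}
|BD| ∈ [31, 63]
|AC| ∈ [15/2, 79/2]
|BC| ∈ [15/2, 173/2]

|CA| ∈ [15/2, 79/2]  (≈ [7.5000, 39.5000])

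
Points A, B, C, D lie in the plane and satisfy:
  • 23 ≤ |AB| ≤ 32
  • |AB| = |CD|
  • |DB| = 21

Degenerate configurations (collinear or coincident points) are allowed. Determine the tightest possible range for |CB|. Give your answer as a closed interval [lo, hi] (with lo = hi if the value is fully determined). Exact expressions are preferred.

|AB| ∈ [23, 32]
|BD| ∈ {21}
|CD| ∈ [23, 32]
|AD| ∈ [2, 53]
|BC| ∈ [2, 53]
|AC| ∈ [0, 85]

|CB| ∈ [2, 53]  (≈ [2.0000, 53.0000])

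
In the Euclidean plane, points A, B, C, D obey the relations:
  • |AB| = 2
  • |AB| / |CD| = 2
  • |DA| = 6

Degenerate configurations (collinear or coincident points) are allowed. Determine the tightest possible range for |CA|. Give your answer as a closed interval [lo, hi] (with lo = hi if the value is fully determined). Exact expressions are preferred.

|CA| ∈ [5, 7]  (≈ [5.0000, 7.0000])

|AB| ∈ {2}
|AD| ∈ {6}
|CD| ∈ {1}
|BD| ∈ [4, 8]
|AC| ∈ [5, 7]
|BC| ∈ [3, 9]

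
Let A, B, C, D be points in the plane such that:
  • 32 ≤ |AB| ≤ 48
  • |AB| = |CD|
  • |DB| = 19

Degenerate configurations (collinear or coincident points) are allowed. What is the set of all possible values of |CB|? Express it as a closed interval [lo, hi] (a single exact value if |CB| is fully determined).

|CB| ∈ [13, 67]  (≈ [13.0000, 67.0000])

|AB| ∈ [32, 48]
|BD| ∈ {19}
|CD| ∈ [32, 48]
|AD| ∈ [13, 67]
|BC| ∈ [13, 67]
|AC| ∈ [0, 115]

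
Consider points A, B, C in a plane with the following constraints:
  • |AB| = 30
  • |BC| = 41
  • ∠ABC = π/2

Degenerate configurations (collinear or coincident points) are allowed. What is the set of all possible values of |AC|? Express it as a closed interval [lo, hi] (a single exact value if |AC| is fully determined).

|AC| = √(2581)  (≈ 50.8035)

|AB| ∈ {30}
|BC| ∈ {41}
|AC| ∈ {√(2581)}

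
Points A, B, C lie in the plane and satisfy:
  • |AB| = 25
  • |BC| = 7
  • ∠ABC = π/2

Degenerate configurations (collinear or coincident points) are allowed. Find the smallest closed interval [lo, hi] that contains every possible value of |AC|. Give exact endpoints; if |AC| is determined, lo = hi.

|AB| ∈ {25}
|BC| ∈ {7}
|AC| ∈ {√(674)}

|AC| = √(674)  (≈ 25.9615)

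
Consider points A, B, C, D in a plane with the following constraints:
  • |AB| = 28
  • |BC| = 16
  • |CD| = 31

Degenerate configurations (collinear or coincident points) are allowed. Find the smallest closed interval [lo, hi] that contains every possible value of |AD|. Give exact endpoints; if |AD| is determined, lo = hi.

|AB| ∈ {28}
|BC| ∈ {16}
|CD| ∈ {31}
|AC| ∈ [12, 44]
|BD| ∈ [15, 47]
|AD| ∈ [0, 75]

|AD| ∈ [0, 75]  (≈ [0.0000, 75.0000])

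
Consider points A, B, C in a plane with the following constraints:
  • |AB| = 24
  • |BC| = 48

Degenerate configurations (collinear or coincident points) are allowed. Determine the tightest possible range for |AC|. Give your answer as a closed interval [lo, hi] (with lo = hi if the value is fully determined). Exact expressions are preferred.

|AB| ∈ {24}
|BC| ∈ {48}
|AC| ∈ [24, 72]

|AC| ∈ [24, 72]  (≈ [24.0000, 72.0000])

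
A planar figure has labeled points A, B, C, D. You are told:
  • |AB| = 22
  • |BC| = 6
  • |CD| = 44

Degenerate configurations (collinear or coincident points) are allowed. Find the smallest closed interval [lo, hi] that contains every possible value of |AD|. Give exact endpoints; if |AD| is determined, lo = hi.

|AD| ∈ [16, 72]  (≈ [16.0000, 72.0000])

|AB| ∈ {22}
|BC| ∈ {6}
|CD| ∈ {44}
|AC| ∈ [16, 28]
|BD| ∈ [38, 50]
|AD| ∈ [16, 72]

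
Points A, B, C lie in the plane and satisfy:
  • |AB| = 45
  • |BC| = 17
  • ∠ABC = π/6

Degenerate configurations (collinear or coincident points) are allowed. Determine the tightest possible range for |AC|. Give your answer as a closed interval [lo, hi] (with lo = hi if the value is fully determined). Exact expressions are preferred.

|AB| ∈ {45}
|BC| ∈ {17}
|AC| ∈ {√(2314 - 765·√(3))}

|AC| = √(2314 - 765·√(3))  (≈ 31.4481)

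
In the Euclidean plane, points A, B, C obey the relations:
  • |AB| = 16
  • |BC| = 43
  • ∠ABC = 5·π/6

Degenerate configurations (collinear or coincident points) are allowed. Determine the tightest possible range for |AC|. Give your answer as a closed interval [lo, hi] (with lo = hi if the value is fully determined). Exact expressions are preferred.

|AB| ∈ {16}
|BC| ∈ {43}
|AC| ∈ {√(688·√(3) + 2105)}

|AC| = √(688·√(3) + 2105)  (≈ 57.4165)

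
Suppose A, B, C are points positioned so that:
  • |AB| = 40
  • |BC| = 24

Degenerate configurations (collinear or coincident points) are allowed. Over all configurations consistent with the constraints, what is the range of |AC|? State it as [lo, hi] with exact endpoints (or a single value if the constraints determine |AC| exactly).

|AC| ∈ [16, 64]  (≈ [16.0000, 64.0000])

|AB| ∈ {40}
|BC| ∈ {24}
|AC| ∈ [16, 64]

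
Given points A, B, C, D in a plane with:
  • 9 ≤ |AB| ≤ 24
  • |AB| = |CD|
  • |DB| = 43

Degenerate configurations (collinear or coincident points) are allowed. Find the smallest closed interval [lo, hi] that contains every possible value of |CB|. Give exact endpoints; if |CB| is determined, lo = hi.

|CB| ∈ [19, 67]  (≈ [19.0000, 67.0000])

|AB| ∈ [9, 24]
|BD| ∈ {43}
|CD| ∈ [9, 24]
|AD| ∈ [19, 67]
|BC| ∈ [19, 67]
|AC| ∈ [0, 91]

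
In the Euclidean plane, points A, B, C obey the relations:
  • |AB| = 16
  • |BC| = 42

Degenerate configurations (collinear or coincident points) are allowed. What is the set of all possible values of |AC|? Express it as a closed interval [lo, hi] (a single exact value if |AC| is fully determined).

|AC| ∈ [26, 58]  (≈ [26.0000, 58.0000])

|AB| ∈ {16}
|BC| ∈ {42}
|AC| ∈ [26, 58]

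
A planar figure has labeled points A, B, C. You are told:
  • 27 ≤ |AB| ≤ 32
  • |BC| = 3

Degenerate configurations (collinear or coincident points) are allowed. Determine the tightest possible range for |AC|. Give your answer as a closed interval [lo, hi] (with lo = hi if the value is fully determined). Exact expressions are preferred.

|AC| ∈ [24, 35]  (≈ [24.0000, 35.0000])

|AB| ∈ [27, 32]
|BC| ∈ {3}
|AC| ∈ [24, 35]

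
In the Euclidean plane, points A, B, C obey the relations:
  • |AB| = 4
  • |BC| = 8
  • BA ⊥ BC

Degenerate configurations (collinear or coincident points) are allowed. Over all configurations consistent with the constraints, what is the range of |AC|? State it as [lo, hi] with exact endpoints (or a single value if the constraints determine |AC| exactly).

|AC| = 4·√(5)  (≈ 8.9443)

|AB| ∈ {4}
|BC| ∈ {8}
|AC| ∈ {4·√(5)}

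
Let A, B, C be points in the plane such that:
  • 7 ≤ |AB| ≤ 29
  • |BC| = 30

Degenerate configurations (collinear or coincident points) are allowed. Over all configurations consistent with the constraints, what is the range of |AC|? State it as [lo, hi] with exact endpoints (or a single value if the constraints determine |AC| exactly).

|AB| ∈ [7, 29]
|BC| ∈ {30}
|AC| ∈ [1, 59]

|AC| ∈ [1, 59]  (≈ [1.0000, 59.0000])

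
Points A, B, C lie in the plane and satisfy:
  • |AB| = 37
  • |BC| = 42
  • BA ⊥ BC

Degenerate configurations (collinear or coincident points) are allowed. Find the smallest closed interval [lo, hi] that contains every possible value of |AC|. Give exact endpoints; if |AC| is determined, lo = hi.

|AC| = √(3133)  (≈ 55.9732)

|AB| ∈ {37}
|BC| ∈ {42}
|AC| ∈ {√(3133)}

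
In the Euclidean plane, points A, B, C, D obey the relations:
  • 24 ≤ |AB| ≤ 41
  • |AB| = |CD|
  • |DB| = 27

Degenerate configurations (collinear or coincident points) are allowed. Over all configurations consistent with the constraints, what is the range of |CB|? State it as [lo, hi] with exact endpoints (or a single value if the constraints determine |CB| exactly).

|AB| ∈ [24, 41]
|BD| ∈ {27}
|CD| ∈ [24, 41]
|AD| ∈ [0, 68]
|BC| ∈ [0, 68]
|AC| ∈ [0, 109]

|CB| ∈ [0, 68]  (≈ [0.0000, 68.0000])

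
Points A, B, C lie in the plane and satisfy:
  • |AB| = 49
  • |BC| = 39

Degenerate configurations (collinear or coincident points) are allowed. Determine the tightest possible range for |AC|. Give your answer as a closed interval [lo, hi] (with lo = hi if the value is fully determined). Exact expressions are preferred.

|AC| ∈ [10, 88]  (≈ [10.0000, 88.0000])

|AB| ∈ {49}
|BC| ∈ {39}
|AC| ∈ [10, 88]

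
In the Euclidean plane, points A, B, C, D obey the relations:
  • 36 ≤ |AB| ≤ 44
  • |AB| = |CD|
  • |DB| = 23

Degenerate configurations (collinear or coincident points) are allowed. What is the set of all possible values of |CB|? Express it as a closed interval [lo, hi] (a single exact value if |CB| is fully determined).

|CB| ∈ [13, 67]  (≈ [13.0000, 67.0000])

|AB| ∈ [36, 44]
|BD| ∈ {23}
|CD| ∈ [36, 44]
|AD| ∈ [13, 67]
|BC| ∈ [13, 67]
|AC| ∈ [0, 111]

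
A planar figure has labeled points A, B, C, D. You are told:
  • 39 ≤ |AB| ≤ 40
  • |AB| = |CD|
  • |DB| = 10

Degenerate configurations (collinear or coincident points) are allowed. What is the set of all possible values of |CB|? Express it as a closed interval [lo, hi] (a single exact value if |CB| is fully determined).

|AB| ∈ [39, 40]
|BD| ∈ {10}
|CD| ∈ [39, 40]
|AD| ∈ [29, 50]
|BC| ∈ [29, 50]
|AC| ∈ [0, 90]

|CB| ∈ [29, 50]  (≈ [29.0000, 50.0000])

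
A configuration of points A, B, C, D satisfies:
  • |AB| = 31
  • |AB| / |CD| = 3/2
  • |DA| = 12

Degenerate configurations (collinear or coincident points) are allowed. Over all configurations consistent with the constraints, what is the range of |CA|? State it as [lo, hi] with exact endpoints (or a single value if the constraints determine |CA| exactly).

|CA| ∈ [26/3, 98/3]  (≈ [8.6667, 32.6667])

|AB| ∈ {31}
|AD| ∈ {12}
|CD| ∈ {62/3}
|BD| ∈ [19, 43]
|AC| ∈ [26/3, 98/3]
|BC| ∈ [0, 191/3]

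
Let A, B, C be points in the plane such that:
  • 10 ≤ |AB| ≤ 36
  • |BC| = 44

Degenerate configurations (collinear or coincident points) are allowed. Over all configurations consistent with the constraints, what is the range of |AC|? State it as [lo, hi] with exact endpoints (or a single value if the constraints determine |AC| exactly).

|AB| ∈ [10, 36]
|BC| ∈ {44}
|AC| ∈ [8, 80]

|AC| ∈ [8, 80]  (≈ [8.0000, 80.0000])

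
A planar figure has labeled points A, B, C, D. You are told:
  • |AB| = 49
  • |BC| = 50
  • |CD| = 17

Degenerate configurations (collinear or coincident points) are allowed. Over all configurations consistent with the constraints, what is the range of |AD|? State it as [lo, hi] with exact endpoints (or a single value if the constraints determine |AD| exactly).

|AD| ∈ [0, 116]  (≈ [0.0000, 116.0000])

|AB| ∈ {49}
|BC| ∈ {50}
|CD| ∈ {17}
|AC| ∈ [1, 99]
|BD| ∈ [33, 67]
|AD| ∈ [0, 116]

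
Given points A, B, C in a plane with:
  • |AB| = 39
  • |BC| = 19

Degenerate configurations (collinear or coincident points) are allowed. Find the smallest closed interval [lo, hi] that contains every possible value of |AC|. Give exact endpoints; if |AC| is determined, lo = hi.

|AB| ∈ {39}
|BC| ∈ {19}
|AC| ∈ [20, 58]

|AC| ∈ [20, 58]  (≈ [20.0000, 58.0000])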